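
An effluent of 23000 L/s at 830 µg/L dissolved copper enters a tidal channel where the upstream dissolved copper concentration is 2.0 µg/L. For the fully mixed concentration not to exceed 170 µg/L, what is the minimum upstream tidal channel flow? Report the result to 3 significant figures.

90400 L/s

Set C_mix = 170: (Q·2.000 + 23000·830.0) / (Q + 23000) = 170
→ Q = 23000·(830.0 − 170)/(170 − 2.000) = 90360 L/s.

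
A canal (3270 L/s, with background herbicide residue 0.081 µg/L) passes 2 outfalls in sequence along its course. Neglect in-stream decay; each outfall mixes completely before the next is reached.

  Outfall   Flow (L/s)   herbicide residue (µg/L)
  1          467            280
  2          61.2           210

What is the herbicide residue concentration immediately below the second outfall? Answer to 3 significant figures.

Below outfall 1: Q → 3737 L/s, C = (3270·0.08100 + 467.0·280.0)/3737 = 35.06 µg/L.
Below outfall 2: Q → 3798 L/s, C = (3737·35.06 + 61.20·210.0)/3798 = 37.88 µg/L.

37.9 µg/L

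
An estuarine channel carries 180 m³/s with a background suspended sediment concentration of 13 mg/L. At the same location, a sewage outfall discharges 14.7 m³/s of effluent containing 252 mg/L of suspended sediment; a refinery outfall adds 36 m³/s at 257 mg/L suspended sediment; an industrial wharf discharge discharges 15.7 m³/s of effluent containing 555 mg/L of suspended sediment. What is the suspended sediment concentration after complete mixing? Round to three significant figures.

Flow-weighted average: C = (180.0·13.00 + 14.70·252.0 + 36.00·257.0 + 15.70·555.0) / 246.4 = 24010/246.4 = 97.44 mg/L.

97.4 mg/L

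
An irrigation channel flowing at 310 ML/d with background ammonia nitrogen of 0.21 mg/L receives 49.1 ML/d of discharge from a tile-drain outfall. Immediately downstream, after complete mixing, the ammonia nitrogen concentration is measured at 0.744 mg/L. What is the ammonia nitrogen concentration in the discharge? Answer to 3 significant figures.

4.12 mg/L

Mass balance: 310.0·0.2100 + 49.10·Cₑ = 359.1·0.7440
→ Cₑ = (359.1·0.7440 − 310.0·0.2100) / 49.10 = 4.115 mg/L.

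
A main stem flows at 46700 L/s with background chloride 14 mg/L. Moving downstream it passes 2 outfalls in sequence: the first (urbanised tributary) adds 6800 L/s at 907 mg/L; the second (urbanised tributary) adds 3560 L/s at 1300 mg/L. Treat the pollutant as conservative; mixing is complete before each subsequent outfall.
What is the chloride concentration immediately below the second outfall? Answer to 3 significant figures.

201 mg/L

Below outfall 1: Q → 53500 L/s, C = (46700·14.00 + 6800·907.0)/53500 = 127.5 mg/L.
Below outfall 2: Q → 57060 L/s, C = (53500·127.5 + 3560·1300)/57060 = 200.7 mg/L.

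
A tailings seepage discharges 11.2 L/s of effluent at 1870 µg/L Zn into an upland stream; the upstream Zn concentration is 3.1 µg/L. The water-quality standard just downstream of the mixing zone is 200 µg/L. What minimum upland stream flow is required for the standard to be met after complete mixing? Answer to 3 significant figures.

Set C_mix = 200: (Q·3.100 + 11.20·1870) / (Q + 11.20) = 200
→ Q = 11.20·(1870 − 200)/(200 − 3.100) = 94.99 L/s.

95.0 L/s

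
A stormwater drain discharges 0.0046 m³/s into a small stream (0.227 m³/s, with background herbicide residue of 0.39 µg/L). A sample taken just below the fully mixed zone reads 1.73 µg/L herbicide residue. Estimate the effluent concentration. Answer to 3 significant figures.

Mass balance: 0.2270·0.3900 + 0.004600·Cₑ = 0.2316·1.730
→ Cₑ = (0.2316·1.730 − 0.2270·0.3900) / 0.004600 = 67.86 µg/L.

67.9 µg/L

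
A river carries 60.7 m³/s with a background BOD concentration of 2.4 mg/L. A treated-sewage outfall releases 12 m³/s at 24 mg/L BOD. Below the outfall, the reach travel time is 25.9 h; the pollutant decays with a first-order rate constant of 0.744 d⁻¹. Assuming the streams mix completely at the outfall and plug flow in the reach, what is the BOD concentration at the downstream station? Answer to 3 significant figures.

2.67 mg/L

Mass balance: C = (60.70·2.400 + 12.00·24.00) / 72.70 = 433.7/72.70 = 5.965 mg/L.
Decay over the reach: 5.965·exp(−kt) = 5.965·0.4480 = 2.673 mg/L.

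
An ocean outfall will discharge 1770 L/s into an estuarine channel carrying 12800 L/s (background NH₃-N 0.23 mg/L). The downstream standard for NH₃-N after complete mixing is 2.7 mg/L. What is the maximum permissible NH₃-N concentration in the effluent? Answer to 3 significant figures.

20.6 mg/L

At the limit, (Qr·Cr + Qe·Cₑ)/(Qr + Qe) = 2.7:
Cₑ = (14570·2.7 − 12800·0.2300) / 1770 = 20.56 mg/L.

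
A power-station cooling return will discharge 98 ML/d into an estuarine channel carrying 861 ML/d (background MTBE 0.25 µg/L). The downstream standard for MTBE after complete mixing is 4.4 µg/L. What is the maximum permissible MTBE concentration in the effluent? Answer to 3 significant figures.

40.9 µg/L

At the limit, (Qr·Cr + Qe·Cₑ)/(Qr + Qe) = 4.4:
Cₑ = (959.0·4.4 − 861.0·0.2500) / 98.00 = 40.86 µg/L.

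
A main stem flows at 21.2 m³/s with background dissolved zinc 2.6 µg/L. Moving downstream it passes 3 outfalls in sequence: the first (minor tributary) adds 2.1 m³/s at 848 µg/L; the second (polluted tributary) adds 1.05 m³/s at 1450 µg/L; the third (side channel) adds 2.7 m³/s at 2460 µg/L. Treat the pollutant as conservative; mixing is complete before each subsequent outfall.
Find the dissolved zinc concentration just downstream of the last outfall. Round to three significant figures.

Below outfall 1: Q → 23.30 m³/s, C = (21.20·2.600 + 2.100·848.0)/23.30 = 78.79 µg/L.
Below outfall 2: Q → 24.35 m³/s, C = (23.30·78.79 + 1.050·1450)/24.35 = 137.9 µg/L.
Below outfall 3: Q → 27.05 m³/s, C = (24.35·137.9 + 2.700·2460)/27.05 = 369.7 µg/L.

370 µg/L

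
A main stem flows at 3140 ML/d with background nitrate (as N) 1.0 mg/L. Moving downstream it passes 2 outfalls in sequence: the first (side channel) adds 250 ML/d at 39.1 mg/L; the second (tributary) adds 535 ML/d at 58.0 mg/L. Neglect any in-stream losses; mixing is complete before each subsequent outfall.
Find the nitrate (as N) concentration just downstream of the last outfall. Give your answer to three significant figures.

Outfall 1: combined Q = 3390 ML/d; C = (3140·1.000 + 250.0·39.10)/3390 = 3.810 mg/L.
Outfall 2: combined Q = 3925 ML/d; C = (3390·3.810 + 535.0·58.00)/3925 = 11.20 mg/L.

11.2 mg/L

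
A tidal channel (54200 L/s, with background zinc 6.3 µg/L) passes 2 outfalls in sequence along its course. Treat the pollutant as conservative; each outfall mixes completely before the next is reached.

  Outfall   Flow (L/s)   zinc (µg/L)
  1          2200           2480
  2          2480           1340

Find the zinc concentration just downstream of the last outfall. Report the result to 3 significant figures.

155 µg/L

Outfall 1: combined Q = 56400 L/s; C = (54200·6.300 + 2200·2480)/56400 = 102.8 µg/L.
Outfall 2: combined Q = 58880 L/s; C = (56400·102.8 + 2480·1340)/58880 = 154.9 µg/L.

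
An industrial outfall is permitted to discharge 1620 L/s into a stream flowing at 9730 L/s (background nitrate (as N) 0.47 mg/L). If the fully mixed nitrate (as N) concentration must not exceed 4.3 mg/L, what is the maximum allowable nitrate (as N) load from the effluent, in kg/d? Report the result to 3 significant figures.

3820 kg/d

Mass balance at the limit: 9730·0.4700 + 1620·Cₑ = 11350·4.3 → Cₑ = 27.30 mg/L.
1620 L/s = 1.620 m³/s. Load = 1.620 m³/s × 27.30 g/m³ × 86 400 s/d = 3822 kg/d.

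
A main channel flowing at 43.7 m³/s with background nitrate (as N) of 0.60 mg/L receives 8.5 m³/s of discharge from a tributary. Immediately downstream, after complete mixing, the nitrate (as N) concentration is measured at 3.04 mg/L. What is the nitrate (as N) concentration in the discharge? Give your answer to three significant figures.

15.6 mg/L

Mass balance: 43.70·0.6000 + 8.500·Cₑ = 52.20·3.040
→ Cₑ = (52.20·3.040 − 43.70·0.6000) / 8.500 = 15.58 mg/L.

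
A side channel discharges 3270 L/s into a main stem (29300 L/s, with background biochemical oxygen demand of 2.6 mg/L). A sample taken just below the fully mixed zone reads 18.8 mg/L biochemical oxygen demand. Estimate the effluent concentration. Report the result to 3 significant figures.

164 mg/L

Mass balance: 29300·2.600 + 3270·Cₑ = 32570·18.80
→ Cₑ = (32570·18.80 − 29300·2.600) / 3270 = 164.0 mg/L.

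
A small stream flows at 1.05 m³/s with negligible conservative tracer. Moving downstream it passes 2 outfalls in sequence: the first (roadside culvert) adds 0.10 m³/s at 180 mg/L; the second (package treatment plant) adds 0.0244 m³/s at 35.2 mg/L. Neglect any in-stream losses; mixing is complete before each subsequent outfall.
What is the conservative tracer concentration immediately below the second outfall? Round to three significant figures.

Outfall 1: combined Q = 1.150 m³/s; C = (1.050·0 + 0.1000·180.0)/1.150 = 15.65 mg/L.
Outfall 2: combined Q = 1.174 m³/s; C = (1.150·15.65 + 0.02440·35.20)/1.174 = 16.06 mg/L.

16.1 mg/L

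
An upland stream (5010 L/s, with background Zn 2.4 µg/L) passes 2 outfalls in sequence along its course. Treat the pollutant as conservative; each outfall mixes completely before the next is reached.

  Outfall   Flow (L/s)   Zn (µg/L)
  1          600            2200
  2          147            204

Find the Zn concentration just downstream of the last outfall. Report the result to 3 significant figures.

Outfall 1: combined Q = 5610 L/s; C = (5010·2.400 + 600.0·2200)/5610 = 237.4 µg/L.
Outfall 2: combined Q = 5757 L/s; C = (5610·237.4 + 147.0·204.0)/5757 = 236.6 µg/L.

237 µg/L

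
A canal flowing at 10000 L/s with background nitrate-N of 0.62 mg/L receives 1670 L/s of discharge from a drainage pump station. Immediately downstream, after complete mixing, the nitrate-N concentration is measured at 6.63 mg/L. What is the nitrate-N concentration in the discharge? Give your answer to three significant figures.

42.6 mg/L

Mass balance: 10000·0.6200 + 1670·Cₑ = 11670·6.630
→ Cₑ = (11670·6.630 − 10000·0.6200) / 1670 = 42.62 mg/L.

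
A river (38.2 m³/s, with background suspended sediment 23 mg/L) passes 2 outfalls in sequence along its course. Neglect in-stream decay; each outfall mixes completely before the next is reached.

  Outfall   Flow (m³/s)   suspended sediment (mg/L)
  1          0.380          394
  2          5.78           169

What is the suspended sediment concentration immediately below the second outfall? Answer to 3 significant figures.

Below outfall 1: Q → 38.58 m³/s, C = (38.20·23.00 + 0.3800·394.0)/38.58 = 26.65 mg/L.
Below outfall 2: Q → 44.36 m³/s, C = (38.58·26.65 + 5.780·169.0)/44.36 = 45.20 mg/L.

45.2 mg/L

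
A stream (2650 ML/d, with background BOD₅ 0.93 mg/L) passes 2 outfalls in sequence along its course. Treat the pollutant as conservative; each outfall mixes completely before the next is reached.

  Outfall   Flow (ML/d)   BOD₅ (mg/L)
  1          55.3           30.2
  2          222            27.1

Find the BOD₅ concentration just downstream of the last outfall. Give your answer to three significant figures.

After outfall 1: Q = 2650 + 55.30 = 2705 ML/d; C = (2650·0.9300 + 55.30·30.20)/2705 = 1.528 mg/L.
After outfall 2: Q = 2705 + 222.0 = 2927 ML/d; C = (2705·1.528 + 222.0·27.10)/2927 = 3.468 mg/L.

3.47 mg/L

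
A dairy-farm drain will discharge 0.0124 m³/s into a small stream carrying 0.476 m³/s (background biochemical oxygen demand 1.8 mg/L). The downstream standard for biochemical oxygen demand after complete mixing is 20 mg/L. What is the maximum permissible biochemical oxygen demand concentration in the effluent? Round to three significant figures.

At the limit, (Qr·Cr + Qe·Cₑ)/(Qr + Qe) = 20:
Cₑ = (0.4884·20 − 0.4760·1.800) / 0.01240 = 718.6 mg/L.

719 mg/L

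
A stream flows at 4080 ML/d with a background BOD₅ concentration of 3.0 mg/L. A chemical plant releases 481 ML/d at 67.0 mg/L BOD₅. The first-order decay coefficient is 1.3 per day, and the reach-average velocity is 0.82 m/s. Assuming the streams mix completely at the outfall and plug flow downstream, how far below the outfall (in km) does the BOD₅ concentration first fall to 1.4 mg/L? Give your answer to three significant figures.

106 km

Flow-weighted average: C = (4080·3.000 + 481.0·67.00) / 4561 = 44470/4561 = 9.749 mg/L.
Set 9.749·exp(−k·t) = 1.4 → t = ln(9.749/1.4)/k = 129000 s = 35.83 h.
Distance = v·t = 0.82·129000 = 105800 m = 105.8 km.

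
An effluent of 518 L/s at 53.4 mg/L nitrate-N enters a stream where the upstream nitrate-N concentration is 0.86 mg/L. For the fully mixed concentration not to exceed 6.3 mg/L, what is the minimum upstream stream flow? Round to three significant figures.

4480 L/s

Set C_mix = 6.3: (Q·0.8600 + 518.0·53.40) / (Q + 518.0) = 6.3
→ Q = 518.0·(53.40 − 6.3)/(6.3 − 0.8600) = 4485 L/s.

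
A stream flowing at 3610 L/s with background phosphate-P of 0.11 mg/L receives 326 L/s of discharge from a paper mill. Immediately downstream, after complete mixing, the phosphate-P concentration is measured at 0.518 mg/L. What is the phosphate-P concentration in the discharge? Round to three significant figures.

Mass balance: 3610·0.1100 + 326.0·Cₑ = 3936·0.5180
→ Cₑ = (3936·0.5180 − 3610·0.1100) / 326.0 = 5.036 mg/L.

5.04 mg/L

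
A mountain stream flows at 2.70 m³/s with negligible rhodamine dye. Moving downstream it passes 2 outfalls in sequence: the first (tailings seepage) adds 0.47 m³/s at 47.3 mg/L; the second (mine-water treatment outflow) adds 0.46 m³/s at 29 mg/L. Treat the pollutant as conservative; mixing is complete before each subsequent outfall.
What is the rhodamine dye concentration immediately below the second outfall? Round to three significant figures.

Outfall 1: combined Q = 3.170 m³/s; C = (2.700·0 + 0.4700·47.30)/3.170 = 7.013 mg/L.
Outfall 2: combined Q = 3.630 m³/s; C = (3.170·7.013 + 0.4600·29.00)/3.630 = 9.799 mg/L.

9.80 mg/L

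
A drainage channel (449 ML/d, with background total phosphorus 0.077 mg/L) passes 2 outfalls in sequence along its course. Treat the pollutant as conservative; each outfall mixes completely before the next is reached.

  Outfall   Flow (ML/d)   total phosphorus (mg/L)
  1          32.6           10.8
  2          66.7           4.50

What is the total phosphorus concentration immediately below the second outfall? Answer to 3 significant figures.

After outfall 1: Q = 449.0 + 32.60 = 481.6 ML/d; C = (449.0·0.07700 + 32.60·10.80)/481.6 = 0.8029 mg/L.
After outfall 2: Q = 481.6 + 66.70 = 548.3 ML/d; C = (481.6·0.8029 + 66.70·4.500)/548.3 = 1.253 mg/L.

1.25 mg/L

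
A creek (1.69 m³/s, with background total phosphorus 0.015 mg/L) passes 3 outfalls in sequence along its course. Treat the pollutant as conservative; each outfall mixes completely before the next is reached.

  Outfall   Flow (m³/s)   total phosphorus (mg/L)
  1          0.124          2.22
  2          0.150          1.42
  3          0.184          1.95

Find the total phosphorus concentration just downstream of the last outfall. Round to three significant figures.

Outfall 1: combined Q = 1.814 m³/s; C = (1.690·0.01500 + 0.1240·2.220)/1.814 = 0.1657 mg/L.
Outfall 2: combined Q = 1.964 m³/s; C = (1.814·0.1657 + 0.1500·1.420)/1.964 = 0.2615 mg/L.
Outfall 3: combined Q = 2.148 m³/s; C = (1.964·0.2615 + 0.1840·1.950)/2.148 = 0.4062 mg/L.

0.406 mg/L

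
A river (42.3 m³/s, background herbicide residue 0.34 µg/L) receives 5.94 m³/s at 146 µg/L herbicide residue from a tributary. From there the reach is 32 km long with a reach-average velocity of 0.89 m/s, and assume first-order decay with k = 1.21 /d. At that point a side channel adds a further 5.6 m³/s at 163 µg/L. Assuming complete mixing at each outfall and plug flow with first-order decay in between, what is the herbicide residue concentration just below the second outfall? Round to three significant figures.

Mixed concentration C = ΣQC/ΣQ = (42.30·0.3400 + 5.940·146.0) / 48.24 = 881.6/48.24 = 18.28 µg/L; combined flow 48.24 m³/s.
Travel time t = 32·1000 / 0.89 = 35960 s = 9.988 h.
First-order decay: C = 18.28·exp(−k·t) = 18.28·0.6044 = 11.05 µg/L.
At the second outfall, C = (48.24·11.05 + 5.600·163.0) / (48.24 + 5.600) = 26.85 µg/L.

26.9 µg/L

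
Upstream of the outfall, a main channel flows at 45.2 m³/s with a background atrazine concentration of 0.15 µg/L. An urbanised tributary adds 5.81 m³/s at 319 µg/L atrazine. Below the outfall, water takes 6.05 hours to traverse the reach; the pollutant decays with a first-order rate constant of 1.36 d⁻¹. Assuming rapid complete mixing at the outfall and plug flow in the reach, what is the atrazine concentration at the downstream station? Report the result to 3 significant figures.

25.9 µg/L

Conservation of mass: C = (45.20·0.1500 + 5.810·319.0) / 51.01 = 1860/51.01 = 36.47 µg/L.
Applying C = C₀e^(−kt): 36.47 × 0.7098 = 25.88 µg/L.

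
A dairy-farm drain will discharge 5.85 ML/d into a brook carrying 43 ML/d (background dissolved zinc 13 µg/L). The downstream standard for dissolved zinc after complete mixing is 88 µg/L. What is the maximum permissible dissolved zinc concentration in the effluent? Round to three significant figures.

At the limit, (Qr·Cr + Qe·Cₑ)/(Qr + Qe) = 88:
Cₑ = (48.85·88 − 43.00·13.00) / 5.850 = 639.3 µg/L.

639 µg/L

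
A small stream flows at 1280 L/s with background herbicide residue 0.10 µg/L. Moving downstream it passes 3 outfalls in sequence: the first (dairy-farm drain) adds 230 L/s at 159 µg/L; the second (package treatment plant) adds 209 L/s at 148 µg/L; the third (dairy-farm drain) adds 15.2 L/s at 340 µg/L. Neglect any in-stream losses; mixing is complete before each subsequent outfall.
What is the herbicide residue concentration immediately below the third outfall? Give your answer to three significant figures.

Outfall 1: combined Q = 1510 L/s; C = (1280·0.1000 + 230.0·159.0)/1510 = 24.30 µg/L.
Outfall 2: combined Q = 1719 L/s; C = (1510·24.30 + 209.0·148.0)/1719 = 39.34 µg/L.
Outfall 3: combined Q = 1734 L/s; C = (1719·39.34 + 15.20·340.0)/1734 = 41.98 µg/L.

42.0 µg/L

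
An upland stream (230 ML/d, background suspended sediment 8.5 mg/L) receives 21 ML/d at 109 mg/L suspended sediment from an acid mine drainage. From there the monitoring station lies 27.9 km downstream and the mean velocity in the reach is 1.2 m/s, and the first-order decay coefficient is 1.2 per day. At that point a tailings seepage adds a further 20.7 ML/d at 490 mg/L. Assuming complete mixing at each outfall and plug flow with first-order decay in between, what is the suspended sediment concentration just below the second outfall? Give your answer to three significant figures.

Mass balance: C = (230.0·8.500 + 21.00·109.0) / 251.0 = 4244/251.0 = 16.91 mg/L; combined flow 251.0 ML/d.
Travel time t = 27.9·1000 / 1.2 = 23250 s = 6.458 h.
First-order decay: C = 16.91·exp(−k·t) = 16.91·0.7240 = 12.24 mg/L.
Second outfall: C = (251.0·12.24 + 20.70·490.0)/271.7 = 48.64 mg/L.

48.6 mg/L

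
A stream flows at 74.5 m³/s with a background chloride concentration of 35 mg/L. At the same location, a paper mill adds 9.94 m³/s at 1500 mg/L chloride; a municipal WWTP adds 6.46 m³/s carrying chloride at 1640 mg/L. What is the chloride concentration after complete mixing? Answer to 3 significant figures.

309 mg/L

Flow-weighted average: C = (74.50·35.00 + 9.940·1500 + 6.460·1640) / 90.90 = 28110/90.90 = 309.3 mg/L.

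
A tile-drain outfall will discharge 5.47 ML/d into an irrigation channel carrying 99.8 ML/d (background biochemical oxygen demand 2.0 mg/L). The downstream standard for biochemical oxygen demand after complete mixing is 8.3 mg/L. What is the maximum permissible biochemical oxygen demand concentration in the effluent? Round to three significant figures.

At the limit, (Qr·Cr + Qe·Cₑ)/(Qr + Qe) = 8.3:
Cₑ = (105.3·8.3 − 99.80·2.000) / 5.470 = 123.2 mg/L.

123 mg/L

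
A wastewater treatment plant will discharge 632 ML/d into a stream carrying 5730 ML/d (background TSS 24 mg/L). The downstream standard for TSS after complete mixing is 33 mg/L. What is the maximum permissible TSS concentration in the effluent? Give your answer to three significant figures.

115 mg/L

At the limit, (Qr·Cr + Qe·Cₑ)/(Qr + Qe) = 33:
Cₑ = (6362·33 − 5730·24.00) / 632.0 = 114.6 mg/L.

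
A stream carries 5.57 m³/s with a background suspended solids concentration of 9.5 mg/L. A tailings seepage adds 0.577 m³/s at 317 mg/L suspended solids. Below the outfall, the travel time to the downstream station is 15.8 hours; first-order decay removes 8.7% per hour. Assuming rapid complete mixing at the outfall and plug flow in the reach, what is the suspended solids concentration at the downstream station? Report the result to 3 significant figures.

Flow-weighted average: C = (5.570·9.500 + 0.5770·317.0) / 6.147 = 235.8/6.147 = 38.36 mg/L.
8.7%/h lost → k = −ln(1 − 0.087) = 0.09102 h⁻¹.
Applying C = C₀e^(−kt): 38.36 × 0.2374 = 9.107 mg/L.

9.11 mg/L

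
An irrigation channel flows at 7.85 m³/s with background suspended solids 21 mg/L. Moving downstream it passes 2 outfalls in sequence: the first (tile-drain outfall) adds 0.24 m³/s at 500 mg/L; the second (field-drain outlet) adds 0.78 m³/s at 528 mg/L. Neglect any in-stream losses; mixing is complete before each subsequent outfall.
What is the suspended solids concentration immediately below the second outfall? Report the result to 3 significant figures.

78.5 mg/L

Below outfall 1: Q → 8.090 m³/s, C = (7.850·21.00 + 0.2400·500.0)/8.090 = 35.21 mg/L.
Below outfall 2: Q → 8.870 m³/s, C = (8.090·35.21 + 0.7800·528.0)/8.870 = 78.54 mg/L.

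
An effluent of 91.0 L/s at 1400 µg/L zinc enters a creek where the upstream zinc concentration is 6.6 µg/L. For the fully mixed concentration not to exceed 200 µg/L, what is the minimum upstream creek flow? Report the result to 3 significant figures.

565 L/s

Set C_mix = 200: (Q·6.600 + 91.00·1400) / (Q + 91.00) = 200
→ Q = 91.00·(1400 − 200)/(200 − 6.600) = 564.6 L/s.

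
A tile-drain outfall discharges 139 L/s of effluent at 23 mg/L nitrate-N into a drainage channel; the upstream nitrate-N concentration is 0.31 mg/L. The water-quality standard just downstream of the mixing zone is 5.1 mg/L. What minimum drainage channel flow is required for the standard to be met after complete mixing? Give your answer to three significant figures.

Set C_mix = 5.1: (Q·0.3100 + 139.0·23.00) / (Q + 139.0) = 5.1
→ Q = 139.0·(23.00 − 5.1)/(5.1 − 0.3100) = 519.4 L/s.

519 L/s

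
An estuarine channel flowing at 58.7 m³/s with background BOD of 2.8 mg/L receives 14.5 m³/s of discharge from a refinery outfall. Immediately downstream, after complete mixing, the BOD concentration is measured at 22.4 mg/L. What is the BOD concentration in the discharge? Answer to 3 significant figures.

102 mg/L

Mass balance: 58.70·2.800 + 14.50·Cₑ = 73.20·22.40
→ Cₑ = (73.20·22.40 − 58.70·2.800) / 14.50 = 101.7 mg/L.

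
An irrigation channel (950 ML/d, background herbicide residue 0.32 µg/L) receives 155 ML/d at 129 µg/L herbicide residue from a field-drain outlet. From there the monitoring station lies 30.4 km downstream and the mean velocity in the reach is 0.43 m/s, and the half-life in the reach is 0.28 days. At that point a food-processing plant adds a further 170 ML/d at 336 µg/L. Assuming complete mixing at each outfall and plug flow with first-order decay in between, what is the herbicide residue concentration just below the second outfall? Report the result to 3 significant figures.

46.9 µg/L

Mixed concentration C = ΣQC/ΣQ = (950.0·0.3200 + 155.0·129.0) / 1105 = 20300/1105 = 18.37 µg/L; combined flow 1105 ML/d.
Travel time t = 30.4·1000 / 0.43 = 70700 s = 19.64 h.
Half-life 0.28 d → k = ln 2 / 0.28 = 2.476 d⁻¹.
First-order decay: C = 18.37·exp(−k·t) = 18.37·0.1319 = 2.423 µg/L.
Second outfall: C = (1105·2.423 + 170.0·336.0)/1275 = 46.90 µg/L.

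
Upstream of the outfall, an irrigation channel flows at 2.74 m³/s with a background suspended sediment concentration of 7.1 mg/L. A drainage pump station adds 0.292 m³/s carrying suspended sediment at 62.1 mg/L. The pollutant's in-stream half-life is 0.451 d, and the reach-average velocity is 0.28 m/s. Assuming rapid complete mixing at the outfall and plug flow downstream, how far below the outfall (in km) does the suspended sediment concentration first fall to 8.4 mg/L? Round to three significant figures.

6.13 km

Conservation of mass: C = (2.740·7.100 + 0.2920·62.10) / 3.032 = 37.59/3.032 = 12.40 mg/L.
Half-life 0.451 d → k = ln 2 / 0.451 = 1.537 d⁻¹.
Set 12.40·exp(−k·t) = 8.4 → t = ln(12.40/8.4)/k = 21880 s = 6.078 h.
Distance = v·t = 0.28·21880 = 6126 m = 6.126 km.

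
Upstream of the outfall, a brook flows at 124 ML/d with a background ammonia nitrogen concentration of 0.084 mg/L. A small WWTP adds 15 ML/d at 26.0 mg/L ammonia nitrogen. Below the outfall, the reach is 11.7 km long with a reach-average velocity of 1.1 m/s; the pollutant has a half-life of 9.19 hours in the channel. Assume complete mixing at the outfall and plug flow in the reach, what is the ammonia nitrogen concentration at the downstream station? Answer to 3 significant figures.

Mixed concentration C = ΣQC/ΣQ = (124.0·0.08400 + 15.00·26.00) / 139.0 = 400.4/139.0 = 2.881 mg/L.
Travel time t = 11.7·1000 / 1.1 = 10640 s = 2.955 h.
Half-life 9.19 h → k = ln 2 / 9.19 = 0.07542 h⁻¹ = 1.810 d⁻¹.
First-order decay: C = 2.881·exp(−k·t) = 2.881·0.8002 = 2.305 mg/L.

2.31 mg/L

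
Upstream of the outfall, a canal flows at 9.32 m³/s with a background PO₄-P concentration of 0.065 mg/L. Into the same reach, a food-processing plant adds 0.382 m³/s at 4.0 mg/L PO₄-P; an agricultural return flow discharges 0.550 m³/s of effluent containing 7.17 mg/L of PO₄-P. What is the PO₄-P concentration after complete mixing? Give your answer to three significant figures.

Flow-weighted average: C = (9.320·0.06500 + 0.3820·4.000 + 0.5500·7.170) / 10.25 = 6.077/10.25 = 0.5928 mg/L.

0.593 mg/L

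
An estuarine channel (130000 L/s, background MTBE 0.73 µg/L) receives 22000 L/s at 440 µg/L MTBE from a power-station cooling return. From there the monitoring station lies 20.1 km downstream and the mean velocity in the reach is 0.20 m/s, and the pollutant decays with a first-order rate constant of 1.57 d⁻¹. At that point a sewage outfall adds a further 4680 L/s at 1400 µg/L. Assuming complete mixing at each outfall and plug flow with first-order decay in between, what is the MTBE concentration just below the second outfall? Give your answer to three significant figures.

51.9 µg/L

After mixing, C = (130000·0.7300 + 22000·440.0) / 152000 = 9775000/152000 = 64.31 µg/L; combined flow 152000 L/s.
Travel time t = 20.1·1000 / 0.20 = 100500 s = 27.92 h.
Decay over the reach: 64.31·exp(−kt) = 64.31·0.1610 = 10.36 µg/L.
Second outfall: C = (152000·10.36 + 4680·1400)/156700 = 51.86 µg/L.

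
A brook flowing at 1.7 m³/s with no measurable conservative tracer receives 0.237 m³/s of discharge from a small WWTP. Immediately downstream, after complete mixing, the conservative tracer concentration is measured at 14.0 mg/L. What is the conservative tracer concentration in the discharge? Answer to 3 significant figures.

114 mg/L

Mass balance: 1.700·0 + 0.2370·Cₑ = 1.937·14.00
→ Cₑ = (1.937·14.00 − 1.700·0) / 0.2370 = 114.4 mg/L.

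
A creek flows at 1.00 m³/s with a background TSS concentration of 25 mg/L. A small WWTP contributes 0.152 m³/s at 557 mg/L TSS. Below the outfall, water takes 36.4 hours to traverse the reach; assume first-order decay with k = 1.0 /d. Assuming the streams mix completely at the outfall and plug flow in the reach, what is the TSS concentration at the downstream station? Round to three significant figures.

20.9 mg/L

After mixing, C = (1.000·25.00 + 0.1520·557.0) / 1.152 = 109.7/1.152 = 95.19 mg/L.
After decay, C = 95.19 × e^(−kt) = 95.19 × 0.2194 = 20.89 mg/L.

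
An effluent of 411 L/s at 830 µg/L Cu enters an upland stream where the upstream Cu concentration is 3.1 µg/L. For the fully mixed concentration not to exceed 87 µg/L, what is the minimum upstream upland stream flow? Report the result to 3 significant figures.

3640 L/s

Set C_mix = 87: (Q·3.100 + 411.0·830.0) / (Q + 411.0) = 87
→ Q = 411.0·(830.0 − 87)/(87 − 3.100) = 3640 L/s.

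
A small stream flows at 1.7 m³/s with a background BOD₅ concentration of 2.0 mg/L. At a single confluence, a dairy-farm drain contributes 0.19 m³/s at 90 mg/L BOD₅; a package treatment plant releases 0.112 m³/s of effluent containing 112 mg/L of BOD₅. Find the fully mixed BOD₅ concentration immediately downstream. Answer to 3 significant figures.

Flow-weighted average: C = (1.700·2.000 + 0.1900·90.00 + 0.1120·112.0) / 2.002 = 33.04/2.002 = 16.51 mg/L.

16.5 mg/L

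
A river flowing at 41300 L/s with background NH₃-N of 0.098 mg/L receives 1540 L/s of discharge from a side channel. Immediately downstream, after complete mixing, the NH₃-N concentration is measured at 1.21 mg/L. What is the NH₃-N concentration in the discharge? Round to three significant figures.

Mass balance: 41300·0.09800 + 1540·Cₑ = 42840·1.210
→ Cₑ = (42840·1.210 − 41300·0.09800) / 1540 = 31.03 mg/L.

31.0 mg/L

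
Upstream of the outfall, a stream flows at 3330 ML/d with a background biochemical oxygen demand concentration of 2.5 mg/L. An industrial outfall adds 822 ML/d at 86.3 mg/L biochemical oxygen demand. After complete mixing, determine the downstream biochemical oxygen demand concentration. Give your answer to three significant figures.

19.1 mg/L

After mixing, C = (3330·2.500 + 822.0·86.30) / 4152 = 79260/4152 = 19.09 mg/L.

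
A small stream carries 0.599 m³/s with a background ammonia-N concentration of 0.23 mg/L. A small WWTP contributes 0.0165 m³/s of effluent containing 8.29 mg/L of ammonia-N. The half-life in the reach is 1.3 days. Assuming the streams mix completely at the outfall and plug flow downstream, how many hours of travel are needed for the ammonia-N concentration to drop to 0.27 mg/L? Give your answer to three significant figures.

Mixed concentration C = ΣQC/ΣQ = (0.5990·0.2300 + 0.01650·8.290) / 0.6155 = 0.2746/0.6155 = 0.4461 mg/L.
Half-life 1.3 d → k = ln 2 / 1.3 = 0.5332 d⁻¹.
0.4461·exp(−k·t) = 0.27 → t = ln(0.4461/0.27)/k = 81350 s = 22.60 h.

22.6 h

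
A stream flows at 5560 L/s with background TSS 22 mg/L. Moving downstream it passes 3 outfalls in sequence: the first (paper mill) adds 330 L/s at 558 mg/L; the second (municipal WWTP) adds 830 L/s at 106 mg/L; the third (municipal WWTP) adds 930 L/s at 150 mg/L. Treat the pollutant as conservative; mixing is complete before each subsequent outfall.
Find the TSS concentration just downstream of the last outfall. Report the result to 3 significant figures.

69.8 mg/L

Outfall 1: combined Q = 5890 L/s; C = (5560·22.00 + 330.0·558.0)/5890 = 52.03 mg/L.
Outfall 2: combined Q = 6720 L/s; C = (5890·52.03 + 830.0·106.0)/6720 = 58.70 mg/L.
Outfall 3: combined Q = 7650 L/s; C = (6720·58.70 + 930.0·150.0)/7650 = 69.80 mg/L.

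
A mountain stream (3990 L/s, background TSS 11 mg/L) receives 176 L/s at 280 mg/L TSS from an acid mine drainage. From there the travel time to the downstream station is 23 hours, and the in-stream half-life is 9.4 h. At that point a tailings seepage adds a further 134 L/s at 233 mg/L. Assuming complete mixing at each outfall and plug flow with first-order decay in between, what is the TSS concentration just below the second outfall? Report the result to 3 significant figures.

Mass balance: C = (3990·11.00 + 176.0·280.0) / 4166 = 93170/4166 = 22.36 mg/L; combined flow 4166 L/s.
Half-life 9.4 h → k = ln 2 / 9.4 = 0.07374 h⁻¹ = 1.770 d⁻¹.
Decay over the reach: 22.36·exp(−kt) = 22.36·0.1834 = 4.102 mg/L.
Second outfall: C = (4166·4.102 + 134.0·233.0)/4300 = 11.24 mg/L.

11.2 mg/L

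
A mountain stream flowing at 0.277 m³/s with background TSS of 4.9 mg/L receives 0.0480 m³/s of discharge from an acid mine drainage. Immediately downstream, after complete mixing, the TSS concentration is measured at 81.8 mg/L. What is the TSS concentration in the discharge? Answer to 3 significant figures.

Mass balance: 0.2770·4.900 + 0.04800·Cₑ = 0.3250·81.80
→ Cₑ = (0.3250·81.80 − 0.2770·4.900) / 0.04800 = 525.6 mg/L.

526 mg/L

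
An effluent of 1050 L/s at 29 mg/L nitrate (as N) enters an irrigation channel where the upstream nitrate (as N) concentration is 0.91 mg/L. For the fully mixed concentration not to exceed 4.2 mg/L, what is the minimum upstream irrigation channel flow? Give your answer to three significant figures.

7910 L/s

Set C_mix = 4.2: (Q·0.9100 + 1050·29.00) / (Q + 1050) = 4.2
→ Q = 1050·(29.00 − 4.2)/(4.2 − 0.9100) = 7915 L/s.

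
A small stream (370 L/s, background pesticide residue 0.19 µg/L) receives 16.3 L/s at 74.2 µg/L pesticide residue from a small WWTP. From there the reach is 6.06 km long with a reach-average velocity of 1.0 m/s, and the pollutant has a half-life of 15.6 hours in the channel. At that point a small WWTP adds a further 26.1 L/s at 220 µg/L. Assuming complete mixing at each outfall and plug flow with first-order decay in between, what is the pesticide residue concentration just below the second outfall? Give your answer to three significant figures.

Conservation of mass: C = (370.0·0.1900 + 16.30·74.20) / 386.3 = 1280/386.3 = 3.313 µg/L; combined flow 386.3 L/s.
Travel time t = 6.06·1000 / 1.0 = 6060 s = 1.683 h.
Half-life 15.6 h → k = ln 2 / 15.6 = 0.04443 h⁻¹ = 1.066 d⁻¹.
Applying C = C₀e^(−kt): 3.313 × 0.9279 = 3.074 µg/L.
At the second outfall, C = (386.3·3.074 + 26.10·220.0) / (386.3 + 26.10) = 16.80 µg/L.

16.8 µg/L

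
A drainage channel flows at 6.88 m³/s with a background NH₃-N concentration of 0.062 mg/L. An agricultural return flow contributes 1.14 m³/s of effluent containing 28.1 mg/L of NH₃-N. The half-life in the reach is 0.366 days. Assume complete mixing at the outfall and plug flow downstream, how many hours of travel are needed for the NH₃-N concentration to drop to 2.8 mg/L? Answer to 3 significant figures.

4.67 h

After mixing, C = (6.880·0.06200 + 1.140·28.10) / 8.020 = 32.46/8.020 = 4.047 mg/L.
Half-life 0.366 d → k = ln 2 / 0.366 = 1.894 d⁻¹.
4.047·exp(−k·t) = 2.8 → t = ln(4.047/2.8)/k = 16810 s = 4.669 h.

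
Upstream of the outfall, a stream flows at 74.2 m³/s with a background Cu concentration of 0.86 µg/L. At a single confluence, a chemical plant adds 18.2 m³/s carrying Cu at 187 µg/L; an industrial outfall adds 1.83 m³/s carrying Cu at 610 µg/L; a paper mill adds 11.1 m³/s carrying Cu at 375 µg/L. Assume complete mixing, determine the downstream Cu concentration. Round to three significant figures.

After mixing, C = (74.20·0.8600 + 18.20·187.0 + 1.830·610.0 + 11.10·375.0) / 105.3 = 8746/105.3 = 83.03 µg/L.

83.0 µg/L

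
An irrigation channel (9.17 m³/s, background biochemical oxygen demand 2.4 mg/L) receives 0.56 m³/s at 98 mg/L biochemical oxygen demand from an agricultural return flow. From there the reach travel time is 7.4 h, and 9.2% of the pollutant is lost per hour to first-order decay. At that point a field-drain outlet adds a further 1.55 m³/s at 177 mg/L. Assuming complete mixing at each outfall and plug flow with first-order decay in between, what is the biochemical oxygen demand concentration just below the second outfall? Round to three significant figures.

27.7 mg/L

Conservation of mass: C = (9.170·2.400 + 0.5600·98.00) / 9.730 = 76.89/9.730 = 7.902 mg/L; combined flow 9.730 m³/s.
9.2%/h lost → k = −ln(1 − 0.092) = 0.09651 h⁻¹.
Applying C = C₀e^(−kt): 7.902 × 0.4896 = 3.869 mg/L.
At the second outfall, C = (9.730·3.869 + 1.550·177.0) / (9.730 + 1.550) = 27.66 mg/L.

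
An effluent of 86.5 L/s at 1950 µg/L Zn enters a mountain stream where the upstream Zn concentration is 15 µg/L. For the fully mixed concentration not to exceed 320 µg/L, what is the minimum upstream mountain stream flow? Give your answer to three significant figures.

462 L/s

Set C_mix = 320: (Q·15.00 + 86.50·1950) / (Q + 86.50) = 320
→ Q = 86.50·(1950 − 320)/(320 − 15.00) = 462.3 L/s.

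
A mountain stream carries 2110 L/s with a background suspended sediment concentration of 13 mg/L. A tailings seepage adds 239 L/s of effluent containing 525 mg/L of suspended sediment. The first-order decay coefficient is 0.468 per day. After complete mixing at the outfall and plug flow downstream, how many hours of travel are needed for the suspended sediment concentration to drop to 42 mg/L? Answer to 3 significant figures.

Mass balance: C = (2110·13.00 + 239.0·525.0) / 2349 = 152900/2349 = 65.09 mg/L.
65.09·exp(−k·t) = 42 → t = ln(65.09/42)/k = 80890 s = 22.47 h.

22.5 h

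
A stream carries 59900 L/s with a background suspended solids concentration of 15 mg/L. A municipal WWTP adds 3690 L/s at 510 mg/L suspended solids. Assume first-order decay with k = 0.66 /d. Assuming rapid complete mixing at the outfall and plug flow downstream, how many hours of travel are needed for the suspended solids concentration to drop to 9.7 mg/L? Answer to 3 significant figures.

After mixing, C = (59900·15.00 + 3690·510.0) / 63590 = 2780000/63590 = 43.72 mg/L.
43.72·exp(−k·t) = 9.7 → t = ln(43.72/9.7)/k = 197100 s = 54.76 h.

54.8 h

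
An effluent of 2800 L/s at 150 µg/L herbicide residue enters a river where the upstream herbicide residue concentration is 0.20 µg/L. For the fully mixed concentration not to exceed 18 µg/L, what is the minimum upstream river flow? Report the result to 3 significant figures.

20800 L/s

Set C_mix = 18: (Q·0.2000 + 2800·150.0) / (Q + 2800) = 18
→ Q = 2800·(150.0 − 18)/(18 − 0.2000) = 20760 L/s.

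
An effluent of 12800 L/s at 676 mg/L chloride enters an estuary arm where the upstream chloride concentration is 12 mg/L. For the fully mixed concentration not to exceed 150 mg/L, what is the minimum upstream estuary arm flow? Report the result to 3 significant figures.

Set C_mix = 150: (Q·12.00 + 12800·676.0) / (Q + 12800) = 150
→ Q = 12800·(676.0 − 150)/(150 − 12.00) = 48790 L/s.

48800 L/s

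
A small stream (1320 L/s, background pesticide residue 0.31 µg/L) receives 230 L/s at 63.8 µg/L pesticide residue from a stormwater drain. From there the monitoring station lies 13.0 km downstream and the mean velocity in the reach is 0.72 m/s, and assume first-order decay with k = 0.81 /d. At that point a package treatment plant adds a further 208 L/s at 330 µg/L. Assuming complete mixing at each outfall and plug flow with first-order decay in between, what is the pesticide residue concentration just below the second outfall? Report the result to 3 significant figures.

46.3 µg/L

Conservation of mass: C = (1320·0.3100 + 230.0·63.80) / 1550 = 15080/1550 = 9.731 µg/L; combined flow 1550 L/s.
Travel time t = 13.0·1000 / 0.72 = 18060 s = 5.015 h.
First-order decay: C = 9.731·exp(−k·t) = 9.731·0.8443 = 8.216 µg/L.
At the second outfall, C = (1550·8.216 + 208.0·330.0) / (1550 + 208.0) = 46.29 µg/L.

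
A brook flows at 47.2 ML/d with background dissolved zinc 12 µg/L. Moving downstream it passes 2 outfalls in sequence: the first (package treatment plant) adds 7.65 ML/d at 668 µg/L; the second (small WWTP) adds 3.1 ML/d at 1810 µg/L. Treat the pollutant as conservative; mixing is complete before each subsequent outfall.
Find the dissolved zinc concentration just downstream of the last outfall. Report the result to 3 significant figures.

195 µg/L

Outfall 1: combined Q = 54.85 ML/d; C = (47.20·12.00 + 7.650·668.0)/54.85 = 103.5 µg/L.
Outfall 2: combined Q = 57.95 ML/d; C = (54.85·103.5 + 3.100·1810)/57.95 = 194.8 µg/L.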